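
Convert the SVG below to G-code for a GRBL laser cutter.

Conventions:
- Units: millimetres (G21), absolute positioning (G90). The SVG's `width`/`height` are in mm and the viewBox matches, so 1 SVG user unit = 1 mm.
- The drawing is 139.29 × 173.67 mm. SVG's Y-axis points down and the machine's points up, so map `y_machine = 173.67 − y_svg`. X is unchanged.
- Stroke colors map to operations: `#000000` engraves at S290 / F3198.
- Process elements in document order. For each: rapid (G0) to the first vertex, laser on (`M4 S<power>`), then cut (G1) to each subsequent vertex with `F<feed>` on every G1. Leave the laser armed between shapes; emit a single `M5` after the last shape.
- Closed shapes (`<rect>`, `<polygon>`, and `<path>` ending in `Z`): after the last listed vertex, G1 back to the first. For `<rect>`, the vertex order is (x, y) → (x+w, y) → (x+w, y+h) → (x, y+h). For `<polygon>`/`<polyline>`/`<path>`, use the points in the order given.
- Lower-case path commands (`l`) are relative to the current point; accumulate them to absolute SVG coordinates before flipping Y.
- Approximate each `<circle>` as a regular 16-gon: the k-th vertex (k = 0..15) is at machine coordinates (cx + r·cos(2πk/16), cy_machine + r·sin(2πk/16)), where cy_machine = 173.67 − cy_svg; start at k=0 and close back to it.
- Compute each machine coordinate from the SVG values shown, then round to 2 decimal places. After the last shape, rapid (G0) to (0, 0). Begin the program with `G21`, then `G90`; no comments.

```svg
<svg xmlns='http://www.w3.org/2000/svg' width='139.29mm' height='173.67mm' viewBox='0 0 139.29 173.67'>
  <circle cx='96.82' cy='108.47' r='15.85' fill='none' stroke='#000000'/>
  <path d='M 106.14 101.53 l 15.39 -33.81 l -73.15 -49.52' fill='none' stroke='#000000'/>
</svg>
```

G21
G90
G0 X112.67 Y65.20
M4 S290
G1 X111.46 Y71.27 F3198
G1 X108.03 Y76.41 F3198
G1 X102.89 Y79.84 F3198
G1 X96.82 Y81.05 F3198
G1 X90.75 Y79.84 F3198
G1 X85.61 Y76.41 F3198
G1 X82.18 Y71.27 F3198
G1 X80.97 Y65.20 F3198
G1 X82.18 Y59.13 F3198
G1 X85.61 Y53.99 F3198
G1 X90.75 Y50.56 F3198
G1 X96.82 Y49.35 F3198
G1 X102.89 Y50.56 F3198
G1 X108.03 Y53.99 F3198
G1 X111.46 Y59.13 F3198
G1 X112.67 Y65.20 F3198
G0 X106.14 Y72.14
M4 S290
G1 X121.53 Y105.95 F3198
G1 X48.38 Y155.47 F3198
M5
G0 X0.00 Y0.00

viewBox `0 0 139.29 173.67` with mm width/height → 1 unit = 1 mm. Flip: y_m = 173.67 − y_svg.

**Shape 1** — `<circle>` circle, stroke `#000000` → engrave (S290, F3198). Machine vertices: (112.67,65.20) → (111.46,71.27) → (108.03,76.41) → (102.89,79.84) → (96.82,81.05) → (90.75,79.84) → (85.61,76.41) → (82.18,71.27) → (80.97,65.20) → (82.18,59.13) → (85.61,53.99) → (90.75,50.56) → (96.82,49.35) → (102.89,50.56) → (108.03,53.99) → (111.46,59.13) → (112.67,65.20). Closed: final G1 returns to the first vertex.

**Shape 2** — `<path>` open polyline, stroke `#000000` → engrave (S290, F3198). Machine vertices: (106.14,72.14) → (121.53,105.95) → (48.38,155.47). Open path.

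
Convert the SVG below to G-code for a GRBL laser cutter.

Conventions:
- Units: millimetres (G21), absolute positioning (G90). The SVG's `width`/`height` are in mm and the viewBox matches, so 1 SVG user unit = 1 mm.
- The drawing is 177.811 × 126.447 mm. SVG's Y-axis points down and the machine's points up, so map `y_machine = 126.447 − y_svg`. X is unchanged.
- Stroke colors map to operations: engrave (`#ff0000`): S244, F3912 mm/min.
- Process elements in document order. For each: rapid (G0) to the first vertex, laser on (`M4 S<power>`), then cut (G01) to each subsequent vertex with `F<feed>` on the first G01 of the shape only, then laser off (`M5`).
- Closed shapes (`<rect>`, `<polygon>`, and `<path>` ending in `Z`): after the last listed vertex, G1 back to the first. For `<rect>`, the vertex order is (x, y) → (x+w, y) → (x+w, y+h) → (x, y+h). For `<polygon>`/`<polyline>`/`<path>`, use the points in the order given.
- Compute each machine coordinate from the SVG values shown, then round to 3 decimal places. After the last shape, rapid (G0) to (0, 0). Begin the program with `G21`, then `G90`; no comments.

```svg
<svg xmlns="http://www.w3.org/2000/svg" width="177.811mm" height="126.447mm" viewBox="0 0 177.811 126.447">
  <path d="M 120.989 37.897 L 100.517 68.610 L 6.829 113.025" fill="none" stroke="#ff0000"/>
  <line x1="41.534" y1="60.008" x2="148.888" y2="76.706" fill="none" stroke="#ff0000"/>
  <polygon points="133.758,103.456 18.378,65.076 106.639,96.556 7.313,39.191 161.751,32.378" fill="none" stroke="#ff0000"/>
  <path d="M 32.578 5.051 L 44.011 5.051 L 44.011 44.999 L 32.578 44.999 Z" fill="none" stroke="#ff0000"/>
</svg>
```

1 u = 1 mm; y_m = 126.447 − y.

[1] `<path>` open polyline, #ff0000→engrave S244 F3912: (120.989,88.550) → (100.517,57.837) → (6.829,13.422)

[2] `<line>` line segment, #ff0000→engrave S244 F3912: (41.534,66.439) → (148.888,49.741)

[3] `<polygon>` closed polygon, #ff0000→engrave S244 F3912: (133.758,22.991) → (18.378,61.371) → (106.639,29.891) → (7.313,87.256) → (161.751,94.069) → (133.758,22.991) (closed)

[4] `<path>` rectangle, #ff0000→engrave S244 F3912: (32.578,121.396) → (44.011,121.396) → (44.011,81.448) → (32.578,81.448) → (32.578,121.396) (closed)

G21
G90
G0 X120.989 Y88.550
M4 S244
G01 X100.517 Y57.837 F3912
G01 X6.829 Y13.422
M5
G0 X41.534 Y66.439
M4 S244
G01 X148.888 Y49.741 F3912
M5
G0 X133.758 Y22.991
M4 S244
G01 X18.378 Y61.371 F3912
G01 X106.639 Y29.891
G01 X7.313 Y87.256
G01 X161.751 Y94.069
G01 X133.758 Y22.991
M5
G0 X32.578 Y121.396
M4 S244
G01 X44.011 Y121.396 F3912
G01 X44.011 Y81.448
G01 X32.578 Y81.448
G01 X32.578 Y121.396
M5
G0 X0.000 Y0.000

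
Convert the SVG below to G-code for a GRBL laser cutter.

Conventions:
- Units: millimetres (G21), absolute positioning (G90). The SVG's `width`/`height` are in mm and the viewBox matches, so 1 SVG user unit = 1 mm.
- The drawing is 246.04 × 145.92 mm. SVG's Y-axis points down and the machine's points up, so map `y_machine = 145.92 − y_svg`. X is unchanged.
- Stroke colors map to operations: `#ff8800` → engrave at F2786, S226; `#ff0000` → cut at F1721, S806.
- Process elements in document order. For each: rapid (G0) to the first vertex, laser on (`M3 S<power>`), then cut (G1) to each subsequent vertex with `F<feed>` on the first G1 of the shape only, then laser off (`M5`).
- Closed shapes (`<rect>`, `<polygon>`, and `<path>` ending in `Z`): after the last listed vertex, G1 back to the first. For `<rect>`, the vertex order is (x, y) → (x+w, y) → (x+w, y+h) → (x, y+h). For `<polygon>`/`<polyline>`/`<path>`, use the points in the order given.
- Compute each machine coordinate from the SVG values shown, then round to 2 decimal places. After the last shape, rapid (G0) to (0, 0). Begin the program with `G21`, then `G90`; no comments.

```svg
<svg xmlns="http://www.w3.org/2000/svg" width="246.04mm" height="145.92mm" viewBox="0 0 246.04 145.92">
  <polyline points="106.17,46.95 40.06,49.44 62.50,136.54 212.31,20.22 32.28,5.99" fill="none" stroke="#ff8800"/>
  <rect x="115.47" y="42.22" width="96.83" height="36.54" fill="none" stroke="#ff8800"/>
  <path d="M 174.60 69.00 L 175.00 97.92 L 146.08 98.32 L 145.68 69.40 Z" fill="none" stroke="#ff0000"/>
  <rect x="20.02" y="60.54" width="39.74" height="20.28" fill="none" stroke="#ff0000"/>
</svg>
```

G21
G90
G0 X106.17 Y98.97
M3 S226
G1 X40.06 Y96.48 F2786
G1 X62.50 Y9.38
G1 X212.31 Y125.70
G1 X32.28 Y139.93
M5
G0 X115.47 Y103.70
M3 S226
G1 X212.30 Y103.70 F2786
G1 X212.30 Y67.16
G1 X115.47 Y67.16
G1 X115.47 Y103.70
M5
G0 X174.60 Y76.92
M3 S806
G1 X175.00 Y48.00 F1721
G1 X146.08 Y47.60
G1 X145.68 Y76.52
G1 X174.60 Y76.92
M5
G0 X20.02 Y85.38
M3 S806
G1 X59.76 Y85.38 F1721
G1 X59.76 Y65.10
G1 X20.02 Y65.10
G1 X20.02 Y85.38
M5
G0 X0.00 Y0.00

Since the viewBox matches the mm dimensions, user units are millimetres directly. The only transform is the Y-flip y_m = 145.92 − y_svg.

Shape 1 is a open polyline drawn with `<polyline>`. Its stroke #ff8800 means engrave at S226, F2786. After flipping Y the toolpath is (106.17,98.97) → (40.06,96.48) → (62.50,9.38) → (212.31,125.70) → (32.28,139.93).

Shape 2 is a rectangle drawn with `<rect>`. Its stroke #ff8800 means engrave at S226, F2786. After flipping Y the toolpath is (115.47,103.70) → (212.30,103.70) → (212.30,67.16) → (115.47,67.16) → (115.47,103.70), returning to the start.

Shape 3 is a regular polygon drawn with `<path>`. Its stroke #ff0000 means cut at S806, F1721. After flipping Y the toolpath is (174.60,76.92) → (175.00,48.00) → (146.08,47.60) → (145.68,76.52) → (174.60,76.92), returning to the start.

Shape 4 is a rectangle drawn with `<rect>`. Its stroke #ff0000 means cut at S806, F1721. After flipping Y the toolpath is (20.02,85.38) → (59.76,85.38) → (59.76,65.10) → (20.02,65.10) → (20.02,85.38), returning to the start.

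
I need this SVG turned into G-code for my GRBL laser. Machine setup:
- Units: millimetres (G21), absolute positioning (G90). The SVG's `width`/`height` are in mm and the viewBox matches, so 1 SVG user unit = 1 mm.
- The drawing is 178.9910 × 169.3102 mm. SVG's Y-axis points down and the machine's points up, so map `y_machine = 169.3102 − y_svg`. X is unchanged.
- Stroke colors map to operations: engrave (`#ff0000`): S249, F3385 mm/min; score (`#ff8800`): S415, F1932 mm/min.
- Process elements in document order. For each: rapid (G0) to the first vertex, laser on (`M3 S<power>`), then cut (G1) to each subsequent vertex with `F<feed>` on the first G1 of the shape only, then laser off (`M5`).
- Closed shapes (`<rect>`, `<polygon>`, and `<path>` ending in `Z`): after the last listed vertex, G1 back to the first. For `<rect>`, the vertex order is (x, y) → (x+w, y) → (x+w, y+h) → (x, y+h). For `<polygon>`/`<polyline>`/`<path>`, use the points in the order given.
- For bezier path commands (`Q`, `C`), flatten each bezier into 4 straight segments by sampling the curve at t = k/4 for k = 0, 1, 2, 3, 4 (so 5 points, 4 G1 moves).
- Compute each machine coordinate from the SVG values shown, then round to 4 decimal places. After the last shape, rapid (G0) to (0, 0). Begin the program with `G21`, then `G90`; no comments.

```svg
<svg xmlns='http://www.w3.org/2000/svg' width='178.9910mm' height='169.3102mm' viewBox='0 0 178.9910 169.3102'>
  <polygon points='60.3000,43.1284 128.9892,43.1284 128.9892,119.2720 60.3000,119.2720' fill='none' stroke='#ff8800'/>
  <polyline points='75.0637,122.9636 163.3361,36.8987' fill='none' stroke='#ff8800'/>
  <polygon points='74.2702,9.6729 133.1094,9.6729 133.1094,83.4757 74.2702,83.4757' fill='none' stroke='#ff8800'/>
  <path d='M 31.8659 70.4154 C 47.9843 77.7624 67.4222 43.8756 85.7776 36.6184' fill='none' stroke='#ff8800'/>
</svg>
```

Since the viewBox matches the mm dimensions, user units are millimetres directly. The only transform is the Y-flip y_m = 169.3102 − y_svg.

Shape 1 is a rectangle drawn with `<polygon>`. Its stroke #ff8800 means score at S415, F1932. After flipping Y the toolpath is (60.3000,126.1818) → (128.9892,126.1818) → (128.9892,50.0382) → (60.3000,50.0382) → (60.3000,126.1818), returning to the start.

Shape 2 is a line segment drawn with `<polyline>`. Its stroke #ff8800 means score at S415, F1932. After flipping Y the toolpath is (75.0637,46.3466) → (163.3361,132.4115).

Shape 3 is a rectangle drawn with `<polygon>`. Its stroke #ff8800 means score at S415, F1932. After flipping Y the toolpath is (74.2702,159.6373) → (133.1094,159.6373) → (133.1094,85.8345) → (74.2702,85.8345) → (74.2702,159.6373), returning to the start.

Shape 4 is a cubic bezier drawn with `<path>`. Its stroke #ff8800 means score at S415, F1932. After flipping Y the toolpath is (31.8659,98.8948) → (44.5083,100.0555) → (57.9829,110.3167) → (71.8769,123.3162) → (85.7776,132.6918).

G21
G90
G0 X60.3000 Y126.1818
M3 S415
G1 X128.9892 Y126.1818 F1932
G1 X128.9892 Y50.0382
G1 X60.3000 Y50.0382
G1 X60.3000 Y126.1818
M5
G0 X75.0637 Y46.3466
M3 S415
G1 X163.3361 Y132.4115 F1932
M5
G0 X74.2702 Y159.6373
M3 S415
G1 X133.1094 Y159.6373 F1932
G1 X133.1094 Y85.8345
G1 X74.2702 Y85.8345
G1 X74.2702 Y159.6373
M5
G0 X31.8659 Y98.8948
M3 S415
G1 X44.5083 Y100.0555 F1932
G1 X57.9829 Y110.3167
G1 X71.8769 Y123.3162
G1 X85.7776 Y132.6918
M5
G0 X0.0000 Y0.0000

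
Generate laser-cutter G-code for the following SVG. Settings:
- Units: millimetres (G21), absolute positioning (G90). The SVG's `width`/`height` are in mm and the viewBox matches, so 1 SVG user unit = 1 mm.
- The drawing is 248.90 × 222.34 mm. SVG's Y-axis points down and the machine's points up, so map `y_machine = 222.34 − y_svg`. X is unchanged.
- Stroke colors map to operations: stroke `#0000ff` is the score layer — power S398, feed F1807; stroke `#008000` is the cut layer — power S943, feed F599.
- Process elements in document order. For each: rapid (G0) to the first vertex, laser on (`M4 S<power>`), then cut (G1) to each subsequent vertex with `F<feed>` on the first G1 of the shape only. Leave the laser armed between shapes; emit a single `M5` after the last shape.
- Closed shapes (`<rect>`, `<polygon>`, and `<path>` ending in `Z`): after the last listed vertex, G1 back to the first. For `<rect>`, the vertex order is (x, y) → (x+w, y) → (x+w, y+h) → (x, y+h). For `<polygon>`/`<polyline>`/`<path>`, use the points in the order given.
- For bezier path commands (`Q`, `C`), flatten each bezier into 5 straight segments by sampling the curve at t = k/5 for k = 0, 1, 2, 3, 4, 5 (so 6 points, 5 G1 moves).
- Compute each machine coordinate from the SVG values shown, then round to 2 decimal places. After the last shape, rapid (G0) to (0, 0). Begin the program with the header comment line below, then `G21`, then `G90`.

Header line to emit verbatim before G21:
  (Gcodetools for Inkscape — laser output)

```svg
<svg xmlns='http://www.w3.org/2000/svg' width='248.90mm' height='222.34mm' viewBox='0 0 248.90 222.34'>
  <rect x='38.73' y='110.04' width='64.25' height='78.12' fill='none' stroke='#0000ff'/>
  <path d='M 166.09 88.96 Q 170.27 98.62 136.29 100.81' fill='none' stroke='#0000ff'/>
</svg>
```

(Gcodetools for Inkscape — laser output)
G21
G90
G0 X38.73 Y112.30
M4 S398
G1 X102.98 Y112.30 F1807
G1 X102.98 Y34.18
G1 X38.73 Y34.18
G1 X38.73 Y112.30
G0 X166.09 Y133.38
M4 S398
G1 X166.24 Y129.81 F1807
G1 X163.33 Y126.85
G1 X157.37 Y124.48
G1 X148.36 Y122.70
G1 X136.29 Y121.53
M5
G0 X0.00 Y0.00

viewBox `0 0 248.90 222.34` with mm width/height → 1 unit = 1 mm. Flip: y_m = 222.34 − y_svg.

**Shape 1** — `<rect>` rectangle, stroke `#0000ff` → score (S398, F1807). Machine vertices: (38.73,112.30) → (102.98,112.30) → (102.98,34.18) → (38.73,34.18) → (38.73,112.30). Closed: final G1 returns to the first vertex.

**Shape 2** — `<path>` quadratic bezier, stroke `#0000ff` → score (S398, F1807). Control points (SVG): P0=(166.09,88.96), P1=(170.27,98.62), P2=(136.29,100.81); sampled at t=k/5. Machine vertices: (166.09,133.38) → (166.24,129.81) → (163.33,126.85) → (157.37,124.48) → (148.36,122.70) → (136.29,121.53). Open path.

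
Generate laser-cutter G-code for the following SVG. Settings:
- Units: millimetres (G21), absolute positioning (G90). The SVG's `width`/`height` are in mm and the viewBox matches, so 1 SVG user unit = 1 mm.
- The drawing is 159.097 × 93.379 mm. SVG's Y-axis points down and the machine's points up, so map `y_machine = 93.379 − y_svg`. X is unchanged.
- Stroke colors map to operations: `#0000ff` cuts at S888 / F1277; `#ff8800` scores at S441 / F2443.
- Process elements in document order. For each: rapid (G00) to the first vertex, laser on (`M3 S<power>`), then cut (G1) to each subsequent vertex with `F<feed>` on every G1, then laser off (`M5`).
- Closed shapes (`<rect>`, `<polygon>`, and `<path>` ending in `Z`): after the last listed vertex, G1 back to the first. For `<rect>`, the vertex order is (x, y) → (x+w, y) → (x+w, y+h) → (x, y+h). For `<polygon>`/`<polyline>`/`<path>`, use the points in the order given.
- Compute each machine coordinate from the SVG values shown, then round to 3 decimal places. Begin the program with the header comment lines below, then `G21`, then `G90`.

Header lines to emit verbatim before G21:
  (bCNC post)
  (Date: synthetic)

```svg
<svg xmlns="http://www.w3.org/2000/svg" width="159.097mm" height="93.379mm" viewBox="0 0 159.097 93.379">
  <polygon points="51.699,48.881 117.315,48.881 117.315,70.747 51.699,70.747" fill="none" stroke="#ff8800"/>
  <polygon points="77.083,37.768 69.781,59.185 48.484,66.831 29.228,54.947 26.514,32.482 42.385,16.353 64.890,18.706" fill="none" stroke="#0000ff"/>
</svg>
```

1 u = 1 mm; y_m = 93.379 − y.

[1] `<polygon>` rectangle, #ff8800→score S441 F2443: (51.699,44.498) → (117.315,44.498) → (117.315,22.632) → (51.699,22.632) → (51.699,44.498) (closed)

[2] `<polygon>` regular polygon, #0000ff→cut S888 F1277: (77.083,55.611) → (69.781,34.194) → (48.484,26.548) → (29.228,38.432) → (26.514,60.897) → (42.385,77.026) → (64.890,74.673) → (77.083,55.611) (closed)

(bCNC post)
(Date: synthetic)
G21
G90
G00 X51.699 Y44.498
M3 S441
G1 X117.315 Y44.498 F2443
G1 X117.315 Y22.632 F2443
G1 X51.699 Y22.632 F2443
G1 X51.699 Y44.498 F2443
M5
G00 X77.083 Y55.611
M3 S888
G1 X69.781 Y34.194 F1277
G1 X48.484 Y26.548 F1277
G1 X29.228 Y38.432 F1277
G1 X26.514 Y60.897 F1277
G1 X42.385 Y77.026 F1277
G1 X64.890 Y74.673 F1277
G1 X77.083 Y55.611 F1277
M5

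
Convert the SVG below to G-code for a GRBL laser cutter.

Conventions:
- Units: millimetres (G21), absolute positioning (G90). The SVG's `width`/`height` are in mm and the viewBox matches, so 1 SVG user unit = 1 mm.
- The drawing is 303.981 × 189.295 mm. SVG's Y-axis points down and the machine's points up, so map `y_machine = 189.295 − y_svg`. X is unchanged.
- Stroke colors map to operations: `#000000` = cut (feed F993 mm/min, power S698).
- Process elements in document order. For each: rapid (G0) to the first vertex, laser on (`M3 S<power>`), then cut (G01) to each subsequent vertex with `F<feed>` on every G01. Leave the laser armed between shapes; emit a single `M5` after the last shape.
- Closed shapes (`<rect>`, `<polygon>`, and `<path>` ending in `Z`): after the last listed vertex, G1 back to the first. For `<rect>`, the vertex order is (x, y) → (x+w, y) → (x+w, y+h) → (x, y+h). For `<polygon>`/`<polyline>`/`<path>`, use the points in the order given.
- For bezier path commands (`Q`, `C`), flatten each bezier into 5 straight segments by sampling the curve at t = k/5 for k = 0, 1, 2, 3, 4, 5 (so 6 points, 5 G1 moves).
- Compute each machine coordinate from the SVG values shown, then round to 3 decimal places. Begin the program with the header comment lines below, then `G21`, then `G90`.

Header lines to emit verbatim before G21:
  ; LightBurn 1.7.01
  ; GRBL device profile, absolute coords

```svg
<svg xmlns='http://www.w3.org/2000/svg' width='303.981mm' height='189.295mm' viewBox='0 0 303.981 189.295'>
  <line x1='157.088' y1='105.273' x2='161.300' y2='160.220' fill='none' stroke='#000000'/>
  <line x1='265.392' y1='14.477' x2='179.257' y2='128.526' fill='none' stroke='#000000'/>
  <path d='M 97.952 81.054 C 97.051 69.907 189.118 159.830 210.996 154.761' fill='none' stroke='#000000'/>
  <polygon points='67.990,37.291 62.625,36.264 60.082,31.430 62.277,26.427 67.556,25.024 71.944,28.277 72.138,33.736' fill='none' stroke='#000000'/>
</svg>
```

; LightBurn 1.7.01
; GRBL device profile, absolute coords
G21
G90
G0 X157.088 Y84.022
M3 S698
G01 X161.300 Y29.075 F993
G0 X265.392 Y174.818
M3 S698
G01 X179.257 Y60.769 F993
G0 X97.952 Y108.241
M3 S698
G01 X107.262 Y104.369 F993
G01 X131.053 Y85.652 F993
G01 X161.494 Y61.499 F993
G01 X190.752 Y41.323 F993
G01 X210.996 Y34.534 F993
G0 X67.990 Y152.004
M3 S698
G01 X62.625 Y153.031 F993
G01 X60.082 Y157.865 F993
G01 X62.277 Y162.868 F993
G01 X67.556 Y164.271 F993
G01 X71.944 Y161.018 F993
G01 X72.138 Y155.559 F993
G01 X67.990 Y152.004 F993
M5

Since the viewBox matches the mm dimensions, user units are millimetres directly. The only transform is the Y-flip y_m = 189.295 − y_svg.

Shape 1 is a line segment drawn with `<line>`. Its stroke #000000 means cut at S698, F993. After flipping Y the toolpath is (157.088,84.022) → (161.300,29.075).

Shape 2 is a line segment drawn with `<line>`. Its stroke #000000 means cut at S698, F993. After flipping Y the toolpath is (265.392,174.818) → (179.257,60.769).

Shape 3 is a cubic bezier drawn with `<path>`. Its stroke #000000 means cut at S698, F993. After flipping Y the toolpath is (97.952,108.241) → (107.262,104.369) → (131.053,85.652) → (161.494,61.499) → (190.752,41.323) → (210.996,34.534).

Shape 4 is a regular polygon drawn with `<polygon>`. Its stroke #000000 means cut at S698, F993. After flipping Y the toolpath is (67.990,152.004) → (62.625,153.031) → (60.082,157.865) → (62.277,162.868) → (67.556,164.271) → (71.944,161.018) → (72.138,155.559) → (67.990,152.004), returning to the start.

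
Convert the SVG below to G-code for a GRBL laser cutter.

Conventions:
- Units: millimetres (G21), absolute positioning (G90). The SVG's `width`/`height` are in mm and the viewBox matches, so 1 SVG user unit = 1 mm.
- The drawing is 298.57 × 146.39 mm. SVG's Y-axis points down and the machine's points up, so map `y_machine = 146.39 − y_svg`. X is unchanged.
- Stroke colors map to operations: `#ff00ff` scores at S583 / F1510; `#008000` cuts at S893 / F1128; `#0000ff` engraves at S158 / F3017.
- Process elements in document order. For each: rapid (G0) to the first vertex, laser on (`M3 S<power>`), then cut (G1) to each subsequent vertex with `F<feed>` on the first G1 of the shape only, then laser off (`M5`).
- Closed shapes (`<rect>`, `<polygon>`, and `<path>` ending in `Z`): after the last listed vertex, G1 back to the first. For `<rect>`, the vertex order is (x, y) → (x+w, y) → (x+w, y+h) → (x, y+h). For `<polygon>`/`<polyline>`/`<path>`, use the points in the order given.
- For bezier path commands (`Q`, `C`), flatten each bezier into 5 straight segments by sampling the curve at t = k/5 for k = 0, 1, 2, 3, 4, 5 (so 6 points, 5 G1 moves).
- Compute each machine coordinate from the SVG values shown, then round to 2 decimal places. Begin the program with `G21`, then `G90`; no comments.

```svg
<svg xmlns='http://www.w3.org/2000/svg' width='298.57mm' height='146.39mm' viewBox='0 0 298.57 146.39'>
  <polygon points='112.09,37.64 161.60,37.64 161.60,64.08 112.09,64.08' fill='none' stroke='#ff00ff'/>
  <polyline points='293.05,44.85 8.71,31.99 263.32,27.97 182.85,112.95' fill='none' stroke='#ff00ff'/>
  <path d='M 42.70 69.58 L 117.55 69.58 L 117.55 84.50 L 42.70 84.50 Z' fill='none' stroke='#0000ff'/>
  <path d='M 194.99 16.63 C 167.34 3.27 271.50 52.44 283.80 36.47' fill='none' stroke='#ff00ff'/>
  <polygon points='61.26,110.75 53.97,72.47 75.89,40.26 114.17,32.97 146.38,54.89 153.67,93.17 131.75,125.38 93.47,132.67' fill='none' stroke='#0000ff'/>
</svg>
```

G21
G90
G0 X112.09 Y108.75
M3 S583
G1 X161.60 Y108.75 F1510
G1 X161.60 Y82.31
G1 X112.09 Y82.31
G1 X112.09 Y108.75
M5
G0 X293.05 Y101.54
M3 S583
G1 X8.71 Y114.40 F1510
G1 X263.32 Y118.42
G1 X182.85 Y33.44
M5
G0 X42.70 Y76.81
M3 S158
G1 X117.55 Y76.81 F3017
G1 X117.55 Y61.89
G1 X42.70 Y61.89
G1 X42.70 Y76.81
M5
G0 X194.99 Y129.76
M3 S583
G1 X192.43 Y131.29 F1510
G1 X210.76 Y123.95
G1 X239.26 Y113.85
G1 X267.19 Y107.13
G1 X283.80 Y109.92
M5
G0 X61.26 Y35.64
M3 S158
G1 X53.97 Y73.92 F3017
G1 X75.89 Y106.13
G1 X114.17 Y113.42
G1 X146.38 Y91.50
G1 X153.67 Y53.22
G1 X131.75 Y21.01
G1 X93.47 Y13.72
G1 X61.26 Y35.64
M5

1 u = 1 mm; y_m = 146.39 − y.

[1] `<polygon>` rectangle, #ff00ff→score S583 F1510: (112.09,108.75) → (161.60,108.75) → (161.60,82.31) → (112.09,82.31) → (112.09,108.75) (closed)

[2] `<polyline>` open polyline, #ff00ff→score S583 F1510: (293.05,101.54) → (8.71,114.40) → (263.32,118.42) → (182.85,33.44)

[3] `<path>` rectangle, #0000ff→engrave S158 F3017: (42.70,76.81) → (117.55,76.81) → (117.55,61.89) → (42.70,61.89) → (42.70,76.81) (closed)

[4] `<path>` cubic bezier, #ff00ff→score S583 F1510: (194.99,129.76) → (192.43,131.29) → (210.76,123.95) → (239.26,113.85) → (267.19,107.13) → (283.80,109.92)

[5] `<polygon>` regular polygon, #0000ff→engrave S158 F3017: (61.26,35.64) → (53.97,73.92) → (75.89,106.13) → (114.17,113.42) → (146.38,91.50) → (153.67,53.22) → (131.75,21.01) → (93.47,13.72) → (61.26,35.64) (closed)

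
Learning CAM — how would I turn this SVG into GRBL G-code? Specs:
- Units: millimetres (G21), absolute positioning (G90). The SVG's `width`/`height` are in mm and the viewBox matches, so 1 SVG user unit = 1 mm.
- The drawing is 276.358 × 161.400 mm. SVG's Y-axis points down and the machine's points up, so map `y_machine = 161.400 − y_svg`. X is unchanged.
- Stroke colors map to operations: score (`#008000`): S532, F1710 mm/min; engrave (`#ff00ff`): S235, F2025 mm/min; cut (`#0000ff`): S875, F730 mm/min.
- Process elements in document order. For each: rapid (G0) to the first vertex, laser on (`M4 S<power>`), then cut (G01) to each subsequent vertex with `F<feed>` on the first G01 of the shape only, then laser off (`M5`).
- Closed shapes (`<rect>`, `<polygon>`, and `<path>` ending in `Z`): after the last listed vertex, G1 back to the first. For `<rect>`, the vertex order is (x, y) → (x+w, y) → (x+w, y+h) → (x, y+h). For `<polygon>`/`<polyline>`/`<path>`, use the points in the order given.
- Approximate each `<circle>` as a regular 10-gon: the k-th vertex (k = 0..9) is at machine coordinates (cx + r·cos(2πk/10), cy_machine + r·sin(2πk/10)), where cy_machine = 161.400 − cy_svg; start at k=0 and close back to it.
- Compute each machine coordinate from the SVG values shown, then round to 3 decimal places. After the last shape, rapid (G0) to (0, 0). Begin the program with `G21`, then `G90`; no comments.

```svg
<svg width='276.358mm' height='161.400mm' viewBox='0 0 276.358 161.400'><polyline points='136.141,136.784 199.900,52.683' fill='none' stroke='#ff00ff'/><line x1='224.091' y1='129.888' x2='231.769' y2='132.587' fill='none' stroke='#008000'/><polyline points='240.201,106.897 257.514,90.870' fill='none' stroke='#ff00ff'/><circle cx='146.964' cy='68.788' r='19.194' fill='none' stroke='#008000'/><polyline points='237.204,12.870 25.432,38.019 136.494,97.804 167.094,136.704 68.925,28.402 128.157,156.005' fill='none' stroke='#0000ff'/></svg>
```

G21
G90
G0 X136.141 Y24.616
M4 S235
G01 X199.900 Y108.717 F2025
M5
G0 X224.091 Y31.512
M4 S532
G01 X231.769 Y28.813 F1710
M5
G0 X240.201 Y54.503
M4 S235
G01 X257.514 Y70.530 F2025
M5
G0 X166.158 Y92.612
M4 S532
G01 X162.492 Y103.894 F1710
G01 X152.895 Y110.867
G01 X141.033 Y110.867
G01 X131.436 Y103.894
G01 X127.770 Y92.612
G01 X131.436 Y81.330
G01 X141.033 Y74.357
G01 X152.895 Y74.357
G01 X162.492 Y81.330
G01 X166.158 Y92.612
M5
G0 X237.204 Y148.530
M4 S875
G01 X25.432 Y123.381 F730
G01 X136.494 Y63.596
G01 X167.094 Y24.696
G01 X68.925 Y132.998
G01 X128.157 Y5.395
M5
G0 X0.000 Y0.000

1 u = 1 mm; y_m = 161.400 − y.

[1] `<polyline>` line segment, #ff00ff→engrave S235 F2025: (136.141,24.616) → (199.900,108.717)

[2] `<line>` line segment, #008000→score S532 F1710: (224.091,31.512) → (231.769,28.813)

[3] `<polyline>` line segment, #ff00ff→engrave S235 F2025: (240.201,54.503) → (257.514,70.530)

[4] `<circle>` circle, #008000→score S532 F1710: (166.158,92.612) → (162.492,103.894) → (152.895,110.867) → (141.033,110.867) → (131.436,103.894) → (127.770,92.612) → (131.436,81.330) → (141.033,74.357) → (152.895,74.357) → (162.492,81.330) → (166.158,92.612) (closed)

[5] `<polyline>` open polyline, #0000ff→cut S875 F730: (237.204,148.530) → (25.432,123.381) → (136.494,63.596) → (167.094,24.696) → (68.925,132.998) → (128.157,5.395)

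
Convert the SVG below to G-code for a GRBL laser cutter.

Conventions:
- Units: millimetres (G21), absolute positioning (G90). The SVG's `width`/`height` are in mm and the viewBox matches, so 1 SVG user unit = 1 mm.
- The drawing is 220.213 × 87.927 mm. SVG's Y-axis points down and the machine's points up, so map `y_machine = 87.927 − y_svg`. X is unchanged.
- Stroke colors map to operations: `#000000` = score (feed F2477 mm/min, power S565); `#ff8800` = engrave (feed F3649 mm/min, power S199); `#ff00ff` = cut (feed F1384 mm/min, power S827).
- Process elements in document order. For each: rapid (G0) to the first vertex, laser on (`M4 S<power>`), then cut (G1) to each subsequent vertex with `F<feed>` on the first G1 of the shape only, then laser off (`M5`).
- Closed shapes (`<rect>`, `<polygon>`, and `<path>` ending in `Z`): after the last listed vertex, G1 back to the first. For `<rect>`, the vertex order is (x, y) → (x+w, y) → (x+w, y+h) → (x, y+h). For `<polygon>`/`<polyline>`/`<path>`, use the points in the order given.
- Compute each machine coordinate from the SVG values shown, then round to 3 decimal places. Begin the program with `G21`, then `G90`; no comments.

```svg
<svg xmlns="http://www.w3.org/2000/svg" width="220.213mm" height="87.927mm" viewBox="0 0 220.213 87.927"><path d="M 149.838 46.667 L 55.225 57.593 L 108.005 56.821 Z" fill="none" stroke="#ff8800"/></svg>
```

G21
G90
G0 X149.838 Y41.260
M4 S199
G1 X55.225 Y30.334 F3649
G1 X108.005 Y31.106
G1 X149.838 Y41.260
M5

1 u = 1 mm; y_m = 87.927 − y.

[1] `<path>` closed polygon, #ff8800→engrave S199 F3649: (149.838,41.260) → (55.225,30.334) → (108.005,31.106) → (149.838,41.260) (closed)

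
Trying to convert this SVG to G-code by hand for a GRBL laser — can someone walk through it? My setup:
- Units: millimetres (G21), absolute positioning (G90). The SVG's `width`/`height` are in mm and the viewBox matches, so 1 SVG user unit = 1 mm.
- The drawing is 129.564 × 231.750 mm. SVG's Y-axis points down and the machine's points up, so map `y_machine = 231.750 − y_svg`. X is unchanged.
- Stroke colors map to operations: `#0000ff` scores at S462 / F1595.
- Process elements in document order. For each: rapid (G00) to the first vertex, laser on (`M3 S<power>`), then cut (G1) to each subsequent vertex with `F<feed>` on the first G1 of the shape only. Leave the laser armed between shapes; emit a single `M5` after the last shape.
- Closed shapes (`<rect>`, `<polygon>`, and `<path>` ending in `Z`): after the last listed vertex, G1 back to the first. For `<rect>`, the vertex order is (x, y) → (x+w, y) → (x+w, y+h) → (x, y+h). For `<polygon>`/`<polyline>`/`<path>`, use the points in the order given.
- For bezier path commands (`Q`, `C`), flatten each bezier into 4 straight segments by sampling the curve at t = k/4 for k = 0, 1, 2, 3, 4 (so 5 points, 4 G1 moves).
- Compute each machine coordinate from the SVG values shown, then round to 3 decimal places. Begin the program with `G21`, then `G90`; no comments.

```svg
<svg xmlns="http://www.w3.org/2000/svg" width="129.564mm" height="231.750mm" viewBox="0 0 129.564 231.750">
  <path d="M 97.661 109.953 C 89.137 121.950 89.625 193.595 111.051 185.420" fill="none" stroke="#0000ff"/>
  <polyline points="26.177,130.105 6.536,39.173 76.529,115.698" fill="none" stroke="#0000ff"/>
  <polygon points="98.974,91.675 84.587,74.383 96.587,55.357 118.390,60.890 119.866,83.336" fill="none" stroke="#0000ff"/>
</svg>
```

1 u = 1 mm; y_m = 231.750 − y.

[1] `<path>` cubic bezier, #0000ff→score S462 F1595: (97.661,121.797) → (93.144,103.794) → (93.125,76.499) → (98.721,52.986) → (111.051,46.330)

[2] `<polyline>` open polyline, #0000ff→score S462 F1595: (26.177,101.645) → (6.536,192.577) → (76.529,116.052)

[3] `<polygon>` regular polygon, #0000ff→score S462 F1595: (98.974,140.075) → (84.587,157.367) → (96.587,176.393) → (118.390,170.860) → (119.866,148.414) → (98.974,140.075) (closed)

G21
G90
G00 X97.661 Y121.797
M3 S462
G1 X93.144 Y103.794 F1595
G1 X93.125 Y76.499
G1 X98.721 Y52.986
G1 X111.051 Y46.330
G00 X26.177 Y101.645
M3 S462
G1 X6.536 Y192.577 F1595
G1 X76.529 Y116.052
G00 X98.974 Y140.075
M3 S462
G1 X84.587 Y157.367 F1595
G1 X96.587 Y176.393
G1 X118.390 Y170.860
G1 X119.866 Y148.414
G1 X98.974 Y140.075
M5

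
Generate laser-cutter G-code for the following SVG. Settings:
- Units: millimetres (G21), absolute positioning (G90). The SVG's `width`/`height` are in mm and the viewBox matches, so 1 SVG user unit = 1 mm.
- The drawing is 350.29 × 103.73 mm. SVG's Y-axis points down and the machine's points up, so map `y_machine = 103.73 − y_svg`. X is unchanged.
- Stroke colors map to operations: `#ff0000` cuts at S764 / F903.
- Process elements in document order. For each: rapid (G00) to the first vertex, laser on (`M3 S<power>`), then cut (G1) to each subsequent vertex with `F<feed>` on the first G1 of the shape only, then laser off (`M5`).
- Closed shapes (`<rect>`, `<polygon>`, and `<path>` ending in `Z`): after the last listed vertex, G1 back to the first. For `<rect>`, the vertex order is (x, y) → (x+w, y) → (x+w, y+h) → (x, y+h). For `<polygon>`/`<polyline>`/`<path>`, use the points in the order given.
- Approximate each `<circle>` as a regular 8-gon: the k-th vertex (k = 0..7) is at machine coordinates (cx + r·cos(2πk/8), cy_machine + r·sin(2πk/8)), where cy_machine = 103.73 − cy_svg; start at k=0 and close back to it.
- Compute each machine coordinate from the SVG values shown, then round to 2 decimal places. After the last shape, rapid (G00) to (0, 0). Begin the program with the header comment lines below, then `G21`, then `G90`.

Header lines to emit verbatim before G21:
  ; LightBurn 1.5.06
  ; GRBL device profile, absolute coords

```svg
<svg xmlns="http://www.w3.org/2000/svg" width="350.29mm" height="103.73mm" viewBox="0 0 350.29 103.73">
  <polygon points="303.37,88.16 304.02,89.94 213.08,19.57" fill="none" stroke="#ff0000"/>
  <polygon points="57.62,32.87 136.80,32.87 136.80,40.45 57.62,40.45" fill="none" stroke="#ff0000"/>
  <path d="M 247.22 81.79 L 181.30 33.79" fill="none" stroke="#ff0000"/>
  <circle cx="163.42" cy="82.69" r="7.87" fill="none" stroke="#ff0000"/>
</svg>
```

Since the viewBox matches the mm dimensions, user units are millimetres directly. The only transform is the Y-flip y_m = 103.73 − y_svg.

Shape 1 is a closed polygon drawn with `<polygon>`. Its stroke #ff0000 means cut at S764, F903. After flipping Y the toolpath is (303.37,15.57) → (304.02,13.79) → (213.08,84.16) → (303.37,15.57), returning to the start.

Shape 2 is a rectangle drawn with `<polygon>`. Its stroke #ff0000 means cut at S764, F903. After flipping Y the toolpath is (57.62,70.86) → (136.80,70.86) → (136.80,63.28) → (57.62,63.28) → (57.62,70.86), returning to the start.

Shape 3 is a line segment drawn with `<path>`. Its stroke #ff0000 means cut at S764, F903. After flipping Y the toolpath is (247.22,21.94) → (181.30,69.94).

Shape 4 is a circle drawn with `<circle>`. Its stroke #ff0000 means cut at S764, F903. After flipping Y the toolpath is (171.29,21.04) → (168.98,26.60) → (163.42,28.91) → (157.86,26.60) → (155.55,21.04) → (157.86,15.48) → (163.42,13.17) → (168.98,15.48) → (171.29,21.04), returning to the start.

; LightBurn 1.5.06
; GRBL device profile, absolute coords
G21
G90
G00 X303.37 Y15.57
M3 S764
G1 X304.02 Y13.79 F903
G1 X213.08 Y84.16
G1 X303.37 Y15.57
M5
G00 X57.62 Y70.86
M3 S764
G1 X136.80 Y70.86 F903
G1 X136.80 Y63.28
G1 X57.62 Y63.28
G1 X57.62 Y70.86
M5
G00 X247.22 Y21.94
M3 S764
G1 X181.30 Y69.94 F903
M5
G00 X171.29 Y21.04
M3 S764
G1 X168.98 Y26.60 F903
G1 X163.42 Y28.91
G1 X157.86 Y26.60
G1 X155.55 Y21.04
G1 X157.86 Y15.48
G1 X163.42 Y13.17
G1 X168.98 Y15.48
G1 X171.29 Y21.04
M5
G00 X0.00 Y0.00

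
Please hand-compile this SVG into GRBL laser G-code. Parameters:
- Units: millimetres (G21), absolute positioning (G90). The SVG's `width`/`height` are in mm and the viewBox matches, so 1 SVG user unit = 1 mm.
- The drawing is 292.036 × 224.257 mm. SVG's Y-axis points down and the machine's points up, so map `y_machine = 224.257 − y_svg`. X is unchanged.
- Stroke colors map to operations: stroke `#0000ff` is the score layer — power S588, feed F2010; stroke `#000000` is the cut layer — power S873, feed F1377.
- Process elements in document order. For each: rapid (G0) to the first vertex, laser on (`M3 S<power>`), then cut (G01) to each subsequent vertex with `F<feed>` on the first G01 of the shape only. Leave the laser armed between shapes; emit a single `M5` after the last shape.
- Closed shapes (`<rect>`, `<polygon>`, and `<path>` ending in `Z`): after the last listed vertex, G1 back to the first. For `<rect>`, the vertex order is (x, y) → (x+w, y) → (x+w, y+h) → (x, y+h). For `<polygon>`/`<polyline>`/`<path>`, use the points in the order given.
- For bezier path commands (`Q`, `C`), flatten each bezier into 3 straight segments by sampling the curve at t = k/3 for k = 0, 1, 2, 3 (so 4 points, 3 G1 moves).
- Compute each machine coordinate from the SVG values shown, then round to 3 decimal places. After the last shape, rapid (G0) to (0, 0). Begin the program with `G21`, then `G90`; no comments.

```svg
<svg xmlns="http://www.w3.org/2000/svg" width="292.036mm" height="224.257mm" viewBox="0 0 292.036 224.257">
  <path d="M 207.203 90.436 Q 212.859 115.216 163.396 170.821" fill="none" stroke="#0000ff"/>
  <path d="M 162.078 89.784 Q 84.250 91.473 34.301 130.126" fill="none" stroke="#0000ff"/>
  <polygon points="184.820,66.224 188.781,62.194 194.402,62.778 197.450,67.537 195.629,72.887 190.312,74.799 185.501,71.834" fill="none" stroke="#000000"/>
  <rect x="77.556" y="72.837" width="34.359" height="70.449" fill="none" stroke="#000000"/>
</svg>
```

G21
G90
G0 X207.203 Y133.821
M3 S588
G01 X204.849 Y113.876 F2010
G01 X190.247 Y87.081
G01 X163.396 Y53.436
G0 X162.078 Y134.473
M3 S588
G01 X113.290 Y129.240 F2010
G01 X70.698 Y115.793
G01 X34.301 Y94.131
G0 X184.820 Y158.033
M3 S873
G01 X188.781 Y162.063 F1377
G01 X194.402 Y161.479
G01 X197.450 Y156.720
G01 X195.629 Y151.370
G01 X190.312 Y149.458
G01 X185.501 Y152.423
G01 X184.820 Y158.033
G0 X77.556 Y151.420
M3 S873
G01 X111.915 Y151.420 F1377
G01 X111.915 Y80.971
G01 X77.556 Y80.971
G01 X77.556 Y151.420
M5
G0 X0.000 Y0.000

viewBox `0 0 292.036 224.257` with mm width/height → 1 unit = 1 mm. Flip: y_m = 224.257 − y_svg.

**Shape 1** — `<path>` quadratic bezier, stroke `#0000ff` → score (S588, F2010). Control points (SVG): P0=(207.203,90.436), P1=(212.859,115.216), P2=(163.396,170.821); sampled at t=k/3. Machine vertices: (207.203,133.821) → (204.849,113.876) → (190.247,87.081) → (163.396,53.436). Open path.

**Shape 2** — `<path>` quadratic bezier, stroke `#0000ff` → score (S588, F2010). Control points (SVG): P0=(162.078,89.784), P1=(84.250,91.473), P2=(34.301,130.126); sampled at t=k/3. Machine vertices: (162.078,134.473) → (113.290,129.240) → (70.698,115.793) → (34.301,94.131). Open path.

**Shape 3** — `<polygon>` regular polygon, stroke `#000000` → cut (S873, F1377). Machine vertices: (184.820,158.033) → (188.781,162.063) → (194.402,161.479) → (197.450,156.720) → (195.629,151.370) → (190.312,149.458) → (185.501,152.423) → (184.820,158.033). Closed: final G1 returns to the first vertex.

**Shape 4** — `<rect>` rectangle, stroke `#000000` → cut (S873, F1377). Machine vertices: (77.556,151.420) → (111.915,151.420) → (111.915,80.971) → (77.556,80.971) → (77.556,151.420). Closed: final G1 returns to the first vertex.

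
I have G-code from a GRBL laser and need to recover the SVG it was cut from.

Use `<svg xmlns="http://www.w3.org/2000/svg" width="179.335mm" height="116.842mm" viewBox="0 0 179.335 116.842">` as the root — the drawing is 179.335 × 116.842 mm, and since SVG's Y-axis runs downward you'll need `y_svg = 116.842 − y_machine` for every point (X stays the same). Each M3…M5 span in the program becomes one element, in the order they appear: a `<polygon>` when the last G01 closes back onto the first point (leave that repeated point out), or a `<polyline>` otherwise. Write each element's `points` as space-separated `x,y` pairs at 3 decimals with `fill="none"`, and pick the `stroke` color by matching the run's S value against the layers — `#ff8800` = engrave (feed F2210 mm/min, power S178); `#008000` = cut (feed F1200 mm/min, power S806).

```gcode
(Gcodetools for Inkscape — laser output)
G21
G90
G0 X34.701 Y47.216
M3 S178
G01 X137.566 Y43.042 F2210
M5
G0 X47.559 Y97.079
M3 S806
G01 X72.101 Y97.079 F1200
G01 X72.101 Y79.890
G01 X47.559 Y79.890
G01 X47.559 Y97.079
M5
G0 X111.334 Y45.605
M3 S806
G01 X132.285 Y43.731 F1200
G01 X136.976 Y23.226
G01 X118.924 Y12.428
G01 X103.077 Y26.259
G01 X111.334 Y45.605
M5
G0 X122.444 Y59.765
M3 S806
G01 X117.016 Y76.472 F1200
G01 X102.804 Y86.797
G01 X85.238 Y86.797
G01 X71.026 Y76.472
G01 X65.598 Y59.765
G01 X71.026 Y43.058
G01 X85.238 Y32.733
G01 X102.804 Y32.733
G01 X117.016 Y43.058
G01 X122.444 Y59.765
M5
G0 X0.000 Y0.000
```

<svg xmlns="http://www.w3.org/2000/svg" width="179.335mm" height="116.842mm" viewBox="0 0 179.335 116.842">
  <polyline points="34.701,69.626 137.566,73.800" fill="none" stroke="#ff8800"/>
  <polygon points="47.559,19.763 72.101,19.763 72.101,36.952 47.559,36.952" fill="none" stroke="#008000"/>
  <polygon points="111.334,71.237 132.285,73.111 136.976,93.616 118.924,104.414 103.077,90.583" fill="none" stroke="#008000"/>
  <polygon points="122.444,57.077 117.016,40.370 102.804,30.045 85.238,30.045 71.026,40.370 65.598,57.077 71.026,73.784 85.238,84.109 102.804,84.109 117.016,73.784" fill="none" stroke="#008000"/>
</svg>

y_svg = 116.842 − y_m.

[1] S178→`#ff8800` (engrave); open run; points: 34.701,69.626 137.566,73.800

[2] S806→`#008000` (cut); closed run; points: 47.559,19.763 72.101,19.763 72.101,36.952 47.559,36.952

[3] S806→`#008000` (cut); closed run; points: 111.334,71.237 132.285,73.111 136.976,93.616 118.924,104.414 103.077,90.583

[4] S806→`#008000` (cut); closed run; points: 122.444,57.077 117.016,40.370 102.804,30.045 85.238,30.045 71.026,40.370 65.598,57.077 71.026,73.784 85.238,84.109 102.804,84.109 117.016,73.784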